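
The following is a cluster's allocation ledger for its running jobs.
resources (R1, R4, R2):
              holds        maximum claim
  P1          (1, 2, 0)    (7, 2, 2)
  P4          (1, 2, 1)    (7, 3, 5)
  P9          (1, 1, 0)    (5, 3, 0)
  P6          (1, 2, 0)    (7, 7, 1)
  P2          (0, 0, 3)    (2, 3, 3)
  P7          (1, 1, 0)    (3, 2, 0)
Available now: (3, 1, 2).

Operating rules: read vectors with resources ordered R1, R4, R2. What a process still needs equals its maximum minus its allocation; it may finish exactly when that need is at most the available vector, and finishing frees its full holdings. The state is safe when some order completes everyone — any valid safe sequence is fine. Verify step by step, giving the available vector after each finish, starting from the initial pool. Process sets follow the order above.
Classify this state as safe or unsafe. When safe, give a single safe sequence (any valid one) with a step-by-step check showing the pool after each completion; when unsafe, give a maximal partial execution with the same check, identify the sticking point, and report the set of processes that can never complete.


UNSAFE.
Key observation: no order helps: past P7, P9, P2, the free pool tops out at (5, 3, 5), below what each blocked process needs in R1.
Going as far as possible: P7, P9, P2; after that, nothing fits. Verifying each step:
  pool = (3, 1, 2)
  run P7 (needs (2, 1, 0), free (3, 1, 2)); after release of (1, 1, 0) the pool is (4, 2, 2)
  run P9 (needs (4, 2, 0), free (4, 2, 2)); after release of (1, 1, 0) the pool is (5, 3, 2)
  run P2 (needs (2, 3, 0), free (5, 3, 2)); after release of (0, 0, 3) the pool is (5, 3, 5)
  P1 still needs (6, 0, 2) but only (5, 3, 5) is free — short on R1
  P4 still needs (6, 1, 4) but only (5, 3, 5) is free — short on R1
  P6 still needs (6, 5, 1) but only (5, 3, 5) is free — short on R1 and R4
Never able to finish: P1, P4 and P6.


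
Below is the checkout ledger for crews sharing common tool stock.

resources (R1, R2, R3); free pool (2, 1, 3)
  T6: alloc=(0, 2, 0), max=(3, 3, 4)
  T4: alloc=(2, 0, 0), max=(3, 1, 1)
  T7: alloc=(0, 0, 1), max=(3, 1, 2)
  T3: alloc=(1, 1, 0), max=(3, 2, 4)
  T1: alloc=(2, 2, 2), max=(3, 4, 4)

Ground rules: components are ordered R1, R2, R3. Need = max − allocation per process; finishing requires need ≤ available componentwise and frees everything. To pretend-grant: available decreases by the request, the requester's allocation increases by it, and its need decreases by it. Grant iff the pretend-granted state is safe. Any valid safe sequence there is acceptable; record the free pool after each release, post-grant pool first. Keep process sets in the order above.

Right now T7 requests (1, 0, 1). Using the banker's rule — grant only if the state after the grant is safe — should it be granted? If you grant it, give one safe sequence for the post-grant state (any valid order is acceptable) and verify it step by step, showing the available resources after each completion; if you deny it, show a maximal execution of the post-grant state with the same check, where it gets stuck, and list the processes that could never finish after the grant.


GRANT: granting preserves safety; a valid post-grant sequence is T4, T7, T3, T1, T6.
Key observation: (1, 1, 2) free after granting still covers T4 first, and each release covers the next.
Verifying the post-grant state step by step:
  pool = (1, 1, 2)
  T4: need (1, 1, 1) fits (1, 1, 2); releases (2, 0, 0), pool now (3, 1, 2)
  T7: need (2, 1, 0) fits (3, 1, 2); releases (1, 0, 2), pool now (4, 1, 4)
  T3: need (2, 1, 4) fits (4, 1, 4); releases (1, 1, 0), pool now (5, 2, 4)
  T1: need (1, 2, 2) fits (5, 2, 4); releases (2, 2, 2), pool now (7, 4, 6)
  T6: need (3, 1, 4) fits (7, 4, 6); releases (0, 2, 0), pool now (7, 6, 6)


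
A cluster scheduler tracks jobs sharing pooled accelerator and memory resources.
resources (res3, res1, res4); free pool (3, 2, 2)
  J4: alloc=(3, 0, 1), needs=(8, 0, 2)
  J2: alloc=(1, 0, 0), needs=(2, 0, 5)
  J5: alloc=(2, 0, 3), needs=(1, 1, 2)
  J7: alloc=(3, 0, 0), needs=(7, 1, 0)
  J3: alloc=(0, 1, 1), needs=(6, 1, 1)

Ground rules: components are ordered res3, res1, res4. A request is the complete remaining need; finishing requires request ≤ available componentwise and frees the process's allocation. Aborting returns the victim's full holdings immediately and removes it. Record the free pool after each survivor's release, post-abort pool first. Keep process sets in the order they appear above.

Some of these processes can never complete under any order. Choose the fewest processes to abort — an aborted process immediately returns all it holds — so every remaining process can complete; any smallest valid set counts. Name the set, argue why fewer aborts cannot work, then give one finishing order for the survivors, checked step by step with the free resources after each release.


Abort J4.
Key observation: the deadlocked J7 becomes finishable only because J4 released (3, 0, 1); it completes at step 3 below.
Minimality: the empty abort set fails — the state is deadlocked as it stands.
One survivor order: J5, J3, J7, J2. Verifying each step (post-abort pool first):
  pool = (6, 2, 3)
  J5: need (1, 1, 2) fits (6, 2, 3); releases (2, 0, 3), pool now (8, 2, 6)
  J3: need (6, 1, 1) fits (8, 2, 6); releases (0, 1, 1), pool now (8, 3, 7)
  J7: need (7, 1, 0) fits (8, 3, 7); releases (3, 0, 0), pool now (11, 3, 7)
  J2: need (2, 0, 5) fits (11, 3, 7); releases (1, 0, 0), pool now (12, 3, 7)


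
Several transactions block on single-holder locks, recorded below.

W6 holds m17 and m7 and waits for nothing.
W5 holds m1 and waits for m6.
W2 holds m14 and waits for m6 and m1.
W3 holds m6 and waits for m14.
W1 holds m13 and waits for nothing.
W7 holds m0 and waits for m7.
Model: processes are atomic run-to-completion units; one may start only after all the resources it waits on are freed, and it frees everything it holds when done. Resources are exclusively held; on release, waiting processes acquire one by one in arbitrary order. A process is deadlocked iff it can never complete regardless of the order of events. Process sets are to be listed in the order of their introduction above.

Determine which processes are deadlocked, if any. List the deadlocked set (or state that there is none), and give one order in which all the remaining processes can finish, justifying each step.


Deadlocked: W5, W2 and W3.
Key observation: along W5 -> W3 -> W2 -> W5, each member waits on what the next one holds — a deadlock; no other process is dragged down with it.
The rest can finish in the order W6, W1, W7.
Step-by-step check:
  W6 waits on nothing -> runs at once and releases m17 and m7
  W1 waits on nothing -> runs at once and releases m13
  W7 waits on m7 — all released -> runs and releases m0


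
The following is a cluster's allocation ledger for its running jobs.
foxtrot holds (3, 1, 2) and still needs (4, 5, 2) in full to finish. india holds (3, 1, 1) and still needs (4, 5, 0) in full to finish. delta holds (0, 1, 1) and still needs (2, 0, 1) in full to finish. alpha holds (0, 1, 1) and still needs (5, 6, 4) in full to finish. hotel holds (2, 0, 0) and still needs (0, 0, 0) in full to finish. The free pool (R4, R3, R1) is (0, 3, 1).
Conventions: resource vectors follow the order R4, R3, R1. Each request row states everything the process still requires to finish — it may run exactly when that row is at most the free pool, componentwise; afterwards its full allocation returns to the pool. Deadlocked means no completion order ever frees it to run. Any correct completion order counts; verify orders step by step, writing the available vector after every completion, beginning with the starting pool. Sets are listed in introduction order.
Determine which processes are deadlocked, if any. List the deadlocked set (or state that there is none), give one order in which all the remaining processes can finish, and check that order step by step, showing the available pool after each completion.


The deadlocked set is foxtrot, india and alpha.
Key observation: hotel, delta can finish, but then (2, 4, 2) is all there is, and the blocked group's R4 demands exceed it.
A valid finishing order for the others: hotel, delta. Step-by-step check:
  pool = (0, 3, 1)
  run hotel (needs (0, 0, 0), free (0, 3, 1)); after release of (2, 0, 0) the pool is (2, 3, 1)
  run delta (needs (2, 0, 1), free (2, 3, 1)); after release of (0, 1, 1) the pool is (2, 4, 2)
None of the blocked processes ever fits:
  blocked: foxtrot wants (4, 5, 2), pool (2, 4, 2) — not enough R4 and R3
  blocked: india wants (4, 5, 0), pool (2, 4, 2) — not enough R4 and R3
  blocked: alpha wants (5, 6, 4), pool (2, 4, 2) — not enough R4, R3 and R1


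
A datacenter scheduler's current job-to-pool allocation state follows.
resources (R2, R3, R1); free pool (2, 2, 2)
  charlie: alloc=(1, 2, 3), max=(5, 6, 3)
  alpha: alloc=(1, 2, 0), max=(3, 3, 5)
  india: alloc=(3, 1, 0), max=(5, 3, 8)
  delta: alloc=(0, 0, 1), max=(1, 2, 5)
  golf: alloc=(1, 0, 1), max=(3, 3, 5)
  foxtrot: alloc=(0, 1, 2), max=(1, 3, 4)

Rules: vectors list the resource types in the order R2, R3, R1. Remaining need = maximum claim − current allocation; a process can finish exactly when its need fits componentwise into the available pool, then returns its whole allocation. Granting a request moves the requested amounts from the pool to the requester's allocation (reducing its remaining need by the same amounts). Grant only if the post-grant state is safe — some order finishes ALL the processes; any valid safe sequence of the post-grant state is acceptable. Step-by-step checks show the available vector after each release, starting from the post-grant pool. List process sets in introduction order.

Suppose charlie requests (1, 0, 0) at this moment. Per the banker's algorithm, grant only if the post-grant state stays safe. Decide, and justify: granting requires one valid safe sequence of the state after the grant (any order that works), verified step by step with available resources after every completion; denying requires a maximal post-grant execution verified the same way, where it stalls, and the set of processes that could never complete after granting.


DENY: after the grant no complete ordering would exist.
Key observation: R2 is the bottleneck — with foxtrot, delta done the pool holds (1, 3, 5), short of every remaining need.
After a pretend grant, a maximal execution: foxtrot, delta — then nothing else fits. Check, step by step:
  pool = (1, 2, 2)
  foxtrot needs (1, 2, 2) <= (1, 2, 2) -> finishes; pool += (0, 1, 2) = (1, 3, 4)
  delta needs (1, 2, 4) <= (1, 3, 4) -> finishes; pool += (0, 0, 1) = (1, 3, 5)
  charlie cannot run: need (3, 4, 0) vs free (1, 3, 5) (insufficient R2 and R3)
  alpha cannot run: need (2, 1, 5) vs free (1, 3, 5) (insufficient R2)
  india cannot run: need (2, 2, 8) vs free (1, 3, 5) (insufficient R2 and R1)
  golf cannot run: need (2, 3, 4) vs free (1, 3, 5) (insufficient R2)
Processes that could never finish after the grant: charlie, alpha, india and golf.


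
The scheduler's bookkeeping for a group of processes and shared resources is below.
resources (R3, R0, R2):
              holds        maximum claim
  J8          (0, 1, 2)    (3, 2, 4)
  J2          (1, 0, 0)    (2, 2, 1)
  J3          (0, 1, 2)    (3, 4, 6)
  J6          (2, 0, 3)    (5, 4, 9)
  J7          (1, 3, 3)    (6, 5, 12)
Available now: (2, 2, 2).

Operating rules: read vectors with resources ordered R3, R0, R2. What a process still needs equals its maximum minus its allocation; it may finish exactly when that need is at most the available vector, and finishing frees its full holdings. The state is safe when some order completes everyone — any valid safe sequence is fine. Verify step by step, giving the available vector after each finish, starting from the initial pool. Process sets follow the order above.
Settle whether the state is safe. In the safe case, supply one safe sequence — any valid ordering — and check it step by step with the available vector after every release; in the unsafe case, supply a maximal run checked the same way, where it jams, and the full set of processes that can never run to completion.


SAFE, for example via the order J2, J8, J3, J6, J7.
Key observation: the first exact fit in this order is J2 — it needs (1, 2, 1) with (2, 2, 2) free, meeting a requested resource to the last unit.
Verifying each step:
  pool = (2, 2, 2)
  J2: need (1, 2, 1) fits (2, 2, 2); releases (1, 0, 0), pool now (3, 2, 2)
  J8: need (3, 1, 2) fits (3, 2, 2); releases (0, 1, 2), pool now (3, 3, 4)
  J3: need (3, 3, 4) fits (3, 3, 4); releases (0, 1, 2), pool now (3, 4, 6)
  J6: need (3, 4, 6) fits (3, 4, 6); releases (2, 0, 3), pool now (5, 4, 9)
  J7: need (5, 2, 9) fits (5, 4, 9); releases (1, 3, 3), pool now (6, 7, 12)


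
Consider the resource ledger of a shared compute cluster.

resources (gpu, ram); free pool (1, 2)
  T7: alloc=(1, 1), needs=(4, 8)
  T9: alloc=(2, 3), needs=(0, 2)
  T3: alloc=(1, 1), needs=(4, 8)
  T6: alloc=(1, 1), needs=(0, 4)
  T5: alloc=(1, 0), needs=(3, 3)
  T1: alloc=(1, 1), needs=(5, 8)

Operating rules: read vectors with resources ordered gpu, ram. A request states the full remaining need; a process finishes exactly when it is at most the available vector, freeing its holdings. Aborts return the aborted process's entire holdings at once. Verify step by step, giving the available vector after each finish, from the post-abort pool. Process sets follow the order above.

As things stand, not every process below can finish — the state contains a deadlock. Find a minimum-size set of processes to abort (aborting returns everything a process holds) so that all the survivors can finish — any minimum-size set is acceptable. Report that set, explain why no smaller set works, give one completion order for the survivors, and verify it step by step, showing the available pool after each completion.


The answer: abort T3 and T1.
Key observation: no ordering could ever have run T7 before the abort of T3 and T1; with (2, 2) back in the pool it fits at step 4.
No one abort is enough; case by case: T7 alone leaves T3 blocked (short on ram); T9 alone leaves T7 blocked (short on ram); T3 alone leaves T7 blocked (short on ram); T6 alone leaves T7 blocked (short on ram); T5 alone leaves T7 blocked (short on ram); T1 alone leaves T7 blocked (short on ram).
Survivors finish in the order: T6, T9, T5, T7. Verifying each step (pool after the aborts first):
  pool = (3, 4)
  run T6 (needs (0, 4), free (3, 4)); after release of (1, 1) the pool is (4, 5)
  run T9 (needs (0, 2), free (4, 5)); after release of (2, 3) the pool is (6, 8)
  run T5 (needs (3, 3), free (6, 8)); after release of (1, 0) the pool is (7, 8)
  run T7 (needs (4, 8), free (7, 8)); after release of (1, 1) the pool is (8, 9)


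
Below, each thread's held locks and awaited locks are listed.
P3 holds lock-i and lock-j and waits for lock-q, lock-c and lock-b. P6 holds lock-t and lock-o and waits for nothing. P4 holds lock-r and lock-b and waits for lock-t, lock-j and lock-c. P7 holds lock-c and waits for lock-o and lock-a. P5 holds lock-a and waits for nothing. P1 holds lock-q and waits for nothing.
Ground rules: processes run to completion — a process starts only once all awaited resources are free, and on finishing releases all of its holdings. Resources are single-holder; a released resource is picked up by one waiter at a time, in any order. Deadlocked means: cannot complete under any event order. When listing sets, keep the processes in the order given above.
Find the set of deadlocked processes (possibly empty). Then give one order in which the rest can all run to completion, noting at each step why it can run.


Deadlocked set: P3 and P4.
Key observation: the cycle P3 -> P4 -> P3 can never break — each member waits on the next; no other process is dragged down with it.
One completion order for the rest: P5, P6, P7, P1.
Verifying each step:
  P5 waits on nothing -> runs at once and releases lock-a
  P6 waits on nothing -> runs at once and releases lock-t and lock-o
  P7 waits on lock-o and lock-a — all released -> runs and releases lock-c
  P1 waits on nothing -> runs at once and releases lock-q


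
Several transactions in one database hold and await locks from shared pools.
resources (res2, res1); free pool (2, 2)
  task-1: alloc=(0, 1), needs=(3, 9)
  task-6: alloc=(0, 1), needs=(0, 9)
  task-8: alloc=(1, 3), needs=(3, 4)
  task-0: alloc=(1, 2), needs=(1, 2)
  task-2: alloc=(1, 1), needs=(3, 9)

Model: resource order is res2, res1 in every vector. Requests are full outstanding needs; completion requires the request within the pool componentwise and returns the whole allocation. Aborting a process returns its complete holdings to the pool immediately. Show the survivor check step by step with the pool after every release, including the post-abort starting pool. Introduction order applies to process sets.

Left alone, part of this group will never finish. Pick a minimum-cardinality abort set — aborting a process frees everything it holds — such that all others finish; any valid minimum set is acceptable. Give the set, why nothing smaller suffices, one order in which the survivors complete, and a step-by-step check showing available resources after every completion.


Minimum abort set: task-6 and task-2.
Key observation: the returned (1, 2) from task-6 and task-2 is what brings task-1 — unrunnable before, under any order — into play at step 3.
Minimality, checking each single-abort alternative: task-1 alone leaves task-6 blocked (short on res1); task-6 alone leaves task-1 blocked (short on res1); task-8 alone leaves task-1 blocked (short on res1); task-0 alone leaves task-1 blocked (short on res1); task-2 alone leaves task-1 blocked (short on res1).
The survivors complete as task-0, task-8, task-1. Step-by-step check (starting from the post-abort pool):
  pool = (3, 4)
  run task-0 (needs (1, 2), free (3, 4)); after release of (1, 2) the pool is (4, 6)
  run task-8 (needs (3, 4), free (4, 6)); after release of (1, 3) the pool is (5, 9)
  run task-1 (needs (3, 9), free (5, 9)); after release of (0, 1) the pool is (5, 10)


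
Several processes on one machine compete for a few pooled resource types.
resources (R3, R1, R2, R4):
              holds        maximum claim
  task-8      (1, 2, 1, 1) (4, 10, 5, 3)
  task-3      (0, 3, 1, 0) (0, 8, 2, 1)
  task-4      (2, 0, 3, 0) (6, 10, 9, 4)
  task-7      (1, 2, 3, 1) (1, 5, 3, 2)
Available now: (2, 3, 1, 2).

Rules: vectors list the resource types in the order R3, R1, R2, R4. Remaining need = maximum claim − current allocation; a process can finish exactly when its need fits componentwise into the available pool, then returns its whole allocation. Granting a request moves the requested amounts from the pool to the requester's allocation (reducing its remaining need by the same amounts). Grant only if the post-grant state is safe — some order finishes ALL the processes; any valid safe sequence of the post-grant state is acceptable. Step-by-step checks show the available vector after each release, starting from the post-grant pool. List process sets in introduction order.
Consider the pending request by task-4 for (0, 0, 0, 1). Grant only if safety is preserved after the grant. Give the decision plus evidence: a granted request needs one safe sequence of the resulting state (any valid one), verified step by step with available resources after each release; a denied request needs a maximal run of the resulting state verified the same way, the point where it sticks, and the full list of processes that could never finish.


GRANT. The post-grant state is safe; one safe sequence: task-7, task-3, task-8, task-4.
Key observation: (2, 3, 1, 1) free after granting still covers task-7 first, and each release covers the next.
Step-by-step check of the post-grant state:
  pool = (2, 3, 1, 1)
  task-7 needs (0, 3, 0, 1) <= (2, 3, 1, 1) -> finishes; pool += (1, 2, 3, 1) = (3, 5, 4, 2)
  task-3 needs (0, 5, 1, 1) <= (3, 5, 4, 2) -> finishes; pool += (0, 3, 1, 0) = (3, 8, 5, 2)
  task-8 needs (3, 8, 4, 2) <= (3, 8, 5, 2) -> finishes; pool += (1, 2, 1, 1) = (4, 10, 6, 3)
  task-4 needs (4, 10, 6, 3) <= (4, 10, 6, 3) -> finishes; pool += (2, 0, 3, 1) = (6, 10, 9, 4)


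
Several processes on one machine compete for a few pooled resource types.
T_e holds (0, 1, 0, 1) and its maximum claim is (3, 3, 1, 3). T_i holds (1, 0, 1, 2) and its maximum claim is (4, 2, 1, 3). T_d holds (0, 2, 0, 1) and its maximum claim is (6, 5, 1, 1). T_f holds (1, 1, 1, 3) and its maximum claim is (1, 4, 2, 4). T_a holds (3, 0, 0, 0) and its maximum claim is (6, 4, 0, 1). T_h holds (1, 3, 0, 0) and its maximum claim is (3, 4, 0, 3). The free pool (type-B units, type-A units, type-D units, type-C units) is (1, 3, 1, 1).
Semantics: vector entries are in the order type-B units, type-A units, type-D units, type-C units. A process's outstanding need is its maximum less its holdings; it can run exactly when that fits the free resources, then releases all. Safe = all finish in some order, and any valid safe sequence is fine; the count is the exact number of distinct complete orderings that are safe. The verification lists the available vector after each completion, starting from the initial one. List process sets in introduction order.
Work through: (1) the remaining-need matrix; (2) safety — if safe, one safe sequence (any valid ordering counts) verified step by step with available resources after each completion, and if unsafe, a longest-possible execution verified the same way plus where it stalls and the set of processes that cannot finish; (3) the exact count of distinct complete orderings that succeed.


(1) Remaining need (order type-B units, type-A units, type-D units, type-C units):
  T_e: (3, 2, 1, 2)
  T_i: (3, 2, 0, 1)
  T_d: (6, 3, 1, 0)
  T_f: (0, 3, 1, 1)
  T_a: (3, 4, 0, 1)
  T_h: (2, 1, 0, 3)
(2) SAFE. One safe sequence: T_f, T_h, T_a, T_d, T_e, T_i.
Key observation: T_f marks the first exact bind of the order: its need (0, 3, 1, 1) fits the free (1, 3, 1, 1) with zero slack on a requested resource.
Check, step by step:
  pool = (1, 3, 1, 1)
  T_f: need (0, 3, 1, 1) fits (1, 3, 1, 1); releases (1, 1, 1, 3), pool now (2, 4, 2, 4)
  T_h: need (2, 1, 0, 3) fits (2, 4, 2, 4); releases (1, 3, 0, 0), pool now (3, 7, 2, 4)
  T_a: need (3, 4, 0, 1) fits (3, 7, 2, 4); releases (3, 0, 0, 0), pool now (6, 7, 2, 4)
  T_d: need (6, 3, 1, 0) fits (6, 7, 2, 4); releases (0, 2, 0, 1), pool now (6, 9, 2, 5)
  T_e: need (3, 2, 1, 2) fits (6, 9, 2, 5); releases (0, 1, 0, 1), pool now (6, 10, 2, 6)
  T_i: need (3, 2, 0, 1) fits (6, 10, 2, 6); releases (1, 0, 1, 2), pool now (7, 10, 3, 8)
(3) The exact count: 12 of the possible complete orderings are safe sequences.


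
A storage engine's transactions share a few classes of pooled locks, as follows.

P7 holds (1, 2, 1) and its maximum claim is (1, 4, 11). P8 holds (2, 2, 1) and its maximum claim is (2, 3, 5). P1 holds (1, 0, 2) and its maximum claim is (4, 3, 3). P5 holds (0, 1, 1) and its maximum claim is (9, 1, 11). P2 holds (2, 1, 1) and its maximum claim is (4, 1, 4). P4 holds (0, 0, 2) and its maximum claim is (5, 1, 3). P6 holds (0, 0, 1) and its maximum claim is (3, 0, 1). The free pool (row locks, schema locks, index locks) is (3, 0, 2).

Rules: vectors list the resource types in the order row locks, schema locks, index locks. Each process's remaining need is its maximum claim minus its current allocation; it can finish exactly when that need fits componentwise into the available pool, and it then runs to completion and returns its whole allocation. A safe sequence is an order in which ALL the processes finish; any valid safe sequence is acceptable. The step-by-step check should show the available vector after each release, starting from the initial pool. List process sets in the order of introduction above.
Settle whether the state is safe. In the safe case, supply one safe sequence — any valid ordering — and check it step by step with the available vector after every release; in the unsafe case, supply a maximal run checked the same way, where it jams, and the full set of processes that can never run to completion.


The state is UNSAFE.
Key observation: P6, P2, P8, P4, P1 can finish, but then (8, 3, 9) is all there is, and the blocked group's index locks demands exceed it.
The run P6, P2, P8, P4, P1 cannot be extended any further. Walking it through:
  pool = (3, 0, 2)
  run P6 (needs (3, 0, 0), free (3, 0, 2)); after release of (0, 0, 1) the pool is (3, 0, 3)
  run P2 (needs (2, 0, 3), free (3, 0, 3)); after release of (2, 1, 1) the pool is (5, 1, 4)
  run P8 (needs (0, 1, 4), free (5, 1, 4)); after release of (2, 2, 1) the pool is (7, 3, 5)
  run P4 (needs (5, 1, 1), free (7, 3, 5)); after release of (0, 0, 2) the pool is (7, 3, 7)
  run P1 (needs (3, 3, 1), free (7, 3, 7)); after release of (1, 0, 2) the pool is (8, 3, 9)
  blocked: P7 wants (0, 2, 10), pool (8, 3, 9) — not enough index locks
  blocked: P5 wants (9, 0, 10), pool (8, 3, 9) — not enough row locks and index locks
Never able to finish: P7 and P5.


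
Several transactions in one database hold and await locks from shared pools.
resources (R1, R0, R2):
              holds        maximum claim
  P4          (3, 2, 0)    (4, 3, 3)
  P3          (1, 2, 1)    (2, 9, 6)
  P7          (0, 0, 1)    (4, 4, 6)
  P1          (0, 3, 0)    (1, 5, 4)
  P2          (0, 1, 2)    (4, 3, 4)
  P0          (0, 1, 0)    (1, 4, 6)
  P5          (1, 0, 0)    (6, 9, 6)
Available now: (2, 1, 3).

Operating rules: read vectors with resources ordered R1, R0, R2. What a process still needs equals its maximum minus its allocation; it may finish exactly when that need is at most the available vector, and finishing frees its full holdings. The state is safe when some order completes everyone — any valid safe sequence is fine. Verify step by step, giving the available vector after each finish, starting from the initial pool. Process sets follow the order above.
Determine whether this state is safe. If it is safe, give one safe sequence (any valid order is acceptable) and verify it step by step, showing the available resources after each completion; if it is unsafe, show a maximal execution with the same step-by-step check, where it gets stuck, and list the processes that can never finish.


The state is SAFE; one workable sequence: P4, P2, P7, P1, P3, P0, P5.
Key observation: the order's first zero-slack moment is P4 ((1, 1, 3) needed, (2, 1, 3) free — a requested resource with nothing to spare).
Step-by-step check:
  pool = (2, 1, 3)
  P4: need (1, 1, 3) fits (2, 1, 3); releases (3, 2, 0), pool now (5, 3, 3)
  P2: need (4, 2, 2) fits (5, 3, 3); releases (0, 1, 2), pool now (5, 4, 5)
  P7: need (4, 4, 5) fits (5, 4, 5); releases (0, 0, 1), pool now (5, 4, 6)
  P1: need (1, 2, 4) fits (5, 4, 6); releases (0, 3, 0), pool now (5, 7, 6)
  P3: need (1, 7, 5) fits (5, 7, 6); releases (1, 2, 1), pool now (6, 9, 7)
  P0: need (1, 3, 6) fits (6, 9, 7); releases (0, 1, 0), pool now (6, 10, 7)
  P5: need (5, 9, 6) fits (6, 10, 7); releases (1, 0, 0), pool now (7, 10, 7)


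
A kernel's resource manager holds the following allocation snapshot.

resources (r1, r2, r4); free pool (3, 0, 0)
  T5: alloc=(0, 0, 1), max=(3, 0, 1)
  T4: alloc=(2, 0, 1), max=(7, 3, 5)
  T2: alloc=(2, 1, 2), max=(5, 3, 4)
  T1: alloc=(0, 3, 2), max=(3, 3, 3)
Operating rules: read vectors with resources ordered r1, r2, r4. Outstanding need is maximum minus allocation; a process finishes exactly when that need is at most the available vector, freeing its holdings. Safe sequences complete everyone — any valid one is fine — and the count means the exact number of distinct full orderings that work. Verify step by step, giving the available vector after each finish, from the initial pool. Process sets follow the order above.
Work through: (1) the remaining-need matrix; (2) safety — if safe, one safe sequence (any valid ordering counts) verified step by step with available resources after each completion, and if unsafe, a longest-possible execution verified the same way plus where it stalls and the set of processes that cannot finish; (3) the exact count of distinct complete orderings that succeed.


(1) Need matrix, components ordered r1, r2, r4:
  T5: (3, 0, 0)
  T4: (5, 3, 4)
  T2: (3, 2, 2)
  T1: (3, 0, 1)
(2) The state is SAFE; one workable sequence: T5, T1, T2, T4.
Key observation: the order's first zero-slack moment is T5 ((3, 0, 0) needed, (3, 0, 0) free — a requested resource with nothing to spare).
Walking it through:
  pool = (3, 0, 0)
  T5 needs (3, 0, 0) <= (3, 0, 0) -> finishes; pool += (0, 0, 1) = (3, 0, 1)
  T1 needs (3, 0, 1) <= (3, 0, 1) -> finishes; pool += (0, 3, 2) = (3, 3, 3)
  T2 needs (3, 2, 2) <= (3, 3, 3) -> finishes; pool += (2, 1, 2) = (5, 4, 5)
  T4 needs (5, 3, 4) <= (5, 4, 5) -> finishes; pool += (2, 0, 1) = (7, 4, 6)
(3) The exact count: 1 of the possible complete orderings is a safe sequence.


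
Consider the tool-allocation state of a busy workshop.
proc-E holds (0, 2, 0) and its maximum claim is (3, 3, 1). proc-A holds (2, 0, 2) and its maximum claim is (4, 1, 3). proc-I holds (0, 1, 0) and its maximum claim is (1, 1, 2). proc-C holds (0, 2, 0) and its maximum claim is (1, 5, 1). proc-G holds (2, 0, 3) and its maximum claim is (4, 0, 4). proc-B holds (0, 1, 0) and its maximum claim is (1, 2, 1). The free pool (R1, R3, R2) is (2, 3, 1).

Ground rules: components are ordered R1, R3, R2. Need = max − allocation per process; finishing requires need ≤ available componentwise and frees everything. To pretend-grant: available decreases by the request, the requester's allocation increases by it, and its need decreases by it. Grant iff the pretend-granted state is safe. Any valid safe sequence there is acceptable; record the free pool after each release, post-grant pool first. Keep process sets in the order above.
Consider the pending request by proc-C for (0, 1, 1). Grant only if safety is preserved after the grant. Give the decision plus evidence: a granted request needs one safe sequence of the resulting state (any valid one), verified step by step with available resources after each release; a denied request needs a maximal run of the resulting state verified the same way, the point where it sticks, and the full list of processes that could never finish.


GRANT. The post-grant state is safe; one safe sequence: proc-C, proc-B, proc-A, proc-G, proc-E, proc-I.
Key observation: granting shrinks the pool to (2, 2, 0), yet proc-C still fits and the chain goes through.
Check on the post-grant state, step by step:
  pool = (2, 2, 0)
  run proc-C (needs (1, 2, 0), free (2, 2, 0)); after release of (0, 3, 1) the pool is (2, 5, 1)
  run proc-B (needs (1, 1, 1), free (2, 5, 1)); after release of (0, 1, 0) the pool is (2, 6, 1)
  run proc-A (needs (2, 1, 1), free (2, 6, 1)); after release of (2, 0, 2) the pool is (4, 6, 3)
  run proc-G (needs (2, 0, 1), free (4, 6, 3)); after release of (2, 0, 3) the pool is (6, 6, 6)
  run proc-E (needs (3, 1, 1), free (6, 6, 6)); after release of (0, 2, 0) the pool is (6, 8, 6)
  run proc-I (needs (1, 0, 2), free (6, 8, 6)); after release of (0, 1, 0) the pool is (6, 9, 6)


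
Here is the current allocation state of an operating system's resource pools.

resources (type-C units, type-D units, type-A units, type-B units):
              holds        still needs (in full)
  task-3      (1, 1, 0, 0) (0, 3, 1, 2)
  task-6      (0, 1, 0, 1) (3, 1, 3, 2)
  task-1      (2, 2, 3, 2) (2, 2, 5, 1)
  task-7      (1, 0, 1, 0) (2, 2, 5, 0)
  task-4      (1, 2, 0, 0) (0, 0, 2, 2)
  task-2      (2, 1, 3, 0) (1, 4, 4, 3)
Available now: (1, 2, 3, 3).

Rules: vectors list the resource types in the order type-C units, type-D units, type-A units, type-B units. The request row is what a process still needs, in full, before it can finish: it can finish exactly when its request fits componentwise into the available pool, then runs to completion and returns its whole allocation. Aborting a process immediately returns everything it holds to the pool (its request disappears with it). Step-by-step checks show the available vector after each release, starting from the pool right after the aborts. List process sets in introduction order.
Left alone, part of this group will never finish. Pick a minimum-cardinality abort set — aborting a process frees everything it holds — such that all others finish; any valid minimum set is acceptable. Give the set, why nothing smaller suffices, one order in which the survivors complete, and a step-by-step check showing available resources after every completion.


Abort task-1.
Key observation: aborting task-1 returns (2, 2, 3, 2), and task-7 — hopeless before — runs at step 2 with the returned capacity in the pool.
Minimality: the empty abort set fails — the state is deadlocked as it stands.
Survivors finish in the order: task-4, task-7, task-3, task-2, task-6. Step-by-step check (pool after the aborts first):
  pool = (3, 4, 6, 5)
  task-4: need (0, 0, 2, 2) fits (3, 4, 6, 5); releases (1, 2, 0, 0), pool now (4, 6, 6, 5)
  task-7: need (2, 2, 5, 0) fits (4, 6, 6, 5); releases (1, 0, 1, 0), pool now (5, 6, 7, 5)
  task-3: need (0, 3, 1, 2) fits (5, 6, 7, 5); releases (1, 1, 0, 0), pool now (6, 7, 7, 5)
  task-2: need (1, 4, 4, 3) fits (6, 7, 7, 5); releases (2, 1, 3, 0), pool now (8, 8, 10, 5)
  task-6: need (3, 1, 3, 2) fits (8, 8, 10, 5); releases (0, 1, 0, 1), pool now (8, 9, 10, 6)


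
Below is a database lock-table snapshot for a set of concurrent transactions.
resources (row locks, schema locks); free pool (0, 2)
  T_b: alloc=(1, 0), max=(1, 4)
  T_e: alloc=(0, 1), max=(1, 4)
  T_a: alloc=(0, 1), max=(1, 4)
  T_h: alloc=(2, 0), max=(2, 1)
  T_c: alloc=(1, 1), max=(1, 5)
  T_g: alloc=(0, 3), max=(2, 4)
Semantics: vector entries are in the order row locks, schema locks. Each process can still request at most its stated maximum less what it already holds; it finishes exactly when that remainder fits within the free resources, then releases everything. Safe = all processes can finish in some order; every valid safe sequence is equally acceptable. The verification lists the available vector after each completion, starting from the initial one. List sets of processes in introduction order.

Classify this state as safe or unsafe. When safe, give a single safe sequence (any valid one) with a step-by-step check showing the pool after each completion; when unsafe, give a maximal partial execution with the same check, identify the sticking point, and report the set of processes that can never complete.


SAFE — a valid safe sequence is T_h, T_g, T_c, T_b, T_a, T_e.
Key observation: T_g is the earliest step where a requested resource binds exactly: need (2, 1), pool (2, 2) at its turn.
Check, step by step:
  pool = (0, 2)
  T_h: need (0, 1) fits (0, 2); releases (2, 0), pool now (2, 2)
  T_g: need (2, 1) fits (2, 2); releases (0, 3), pool now (2, 5)
  T_c: need (0, 4) fits (2, 5); releases (1, 1), pool now (3, 6)
  T_b: need (0, 4) fits (3, 6); releases (1, 0), pool now (4, 6)
  T_a: need (1, 3) fits (4, 6); releases (0, 1), pool now (4, 7)
  T_e: need (1, 3) fits (4, 7); releases (0, 1), pool now (4, 8)


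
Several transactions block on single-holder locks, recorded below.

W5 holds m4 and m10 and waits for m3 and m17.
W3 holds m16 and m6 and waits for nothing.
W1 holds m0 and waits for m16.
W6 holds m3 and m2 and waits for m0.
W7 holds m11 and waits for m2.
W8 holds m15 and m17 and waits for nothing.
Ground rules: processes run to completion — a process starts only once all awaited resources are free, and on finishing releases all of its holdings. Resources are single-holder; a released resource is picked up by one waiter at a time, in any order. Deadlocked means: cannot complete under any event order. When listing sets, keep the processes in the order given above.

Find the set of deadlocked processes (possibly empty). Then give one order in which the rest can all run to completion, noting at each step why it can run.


The deadlocked set is empty.
Key observation: the waits form no ring: some process can always run, and its releases unblock the others one by one.
A valid finishing order for the others: W3, W1, W6, W8, W7, W5.
Step-by-step check:
  W3: no waits; runs immediately, freeing m16 and m6
  run W1 (all its waits — m16 — are resolved); releases m0
  run W6 (all its waits — m0 — are resolved); releases m3 and m2
  W8: no waits; runs immediately, freeing m15 and m17
  run W7 (all its waits — m2 — are resolved); releases m11
  run W5 (all its waits — m3 and m17 — are resolved); releases m4 and m10


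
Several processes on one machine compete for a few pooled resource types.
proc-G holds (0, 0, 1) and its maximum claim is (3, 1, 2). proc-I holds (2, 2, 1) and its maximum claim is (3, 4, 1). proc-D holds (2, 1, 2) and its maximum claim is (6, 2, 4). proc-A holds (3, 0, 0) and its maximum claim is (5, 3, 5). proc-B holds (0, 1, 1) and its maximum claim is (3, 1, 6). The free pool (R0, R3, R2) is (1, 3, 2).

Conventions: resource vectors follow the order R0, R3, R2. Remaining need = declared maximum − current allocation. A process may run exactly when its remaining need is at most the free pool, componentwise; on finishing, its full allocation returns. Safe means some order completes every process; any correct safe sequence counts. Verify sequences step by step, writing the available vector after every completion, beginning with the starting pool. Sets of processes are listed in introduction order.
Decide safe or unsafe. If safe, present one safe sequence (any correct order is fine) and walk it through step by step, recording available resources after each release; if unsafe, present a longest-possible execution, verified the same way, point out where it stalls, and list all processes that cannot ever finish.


UNSAFE.
Key observation: after proc-I, proc-G the pool peaks at (3, 5, 4), and each blocked process is short somewhere: proc-D on R0; proc-A on R2; proc-B on R2.
The run proc-I, proc-G cannot be extended any further. Verifying each step:
  pool = (1, 3, 2)
  proc-I: need (1, 2, 0) fits (1, 3, 2); releases (2, 2, 1), pool now (3, 5, 3)
  proc-G: need (3, 1, 1) fits (3, 5, 3); releases (0, 0, 1), pool now (3, 5, 4)
  blocked: proc-D wants (4, 1, 2), pool (3, 5, 4) — not enough R0
  blocked: proc-A wants (2, 3, 5), pool (3, 5, 4) — not enough R2
  blocked: proc-B wants (3, 0, 5), pool (3, 5, 4) — not enough R2
Permanently blocked: proc-D, proc-A and proc-B.


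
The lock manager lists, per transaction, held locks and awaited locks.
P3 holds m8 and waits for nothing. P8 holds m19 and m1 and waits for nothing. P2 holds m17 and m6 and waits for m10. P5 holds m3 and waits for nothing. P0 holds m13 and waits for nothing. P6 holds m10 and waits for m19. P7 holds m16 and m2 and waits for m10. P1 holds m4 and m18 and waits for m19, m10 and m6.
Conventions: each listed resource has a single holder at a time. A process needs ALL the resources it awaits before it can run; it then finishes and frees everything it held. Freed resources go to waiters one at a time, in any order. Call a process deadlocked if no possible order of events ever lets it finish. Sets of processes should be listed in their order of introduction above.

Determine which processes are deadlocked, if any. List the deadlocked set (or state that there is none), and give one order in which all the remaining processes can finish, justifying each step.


The deadlocked set is empty.
Key observation: there is no circular wait here — follow any chain and it reaches a process that is free to run now.
One completion order for the rest: P8, P5, P6, P2, P7, P0, P1, P3.
Check, step by step:
  P8 waits on nothing -> runs at once and releases m19 and m1
  P5 waits on nothing -> runs at once and releases m3
  P6: everything it awaited (m19) is free; runs, freeing m10
  P2: everything it awaited (m10) is free; runs, freeing m17 and m6
  P7: everything it awaited (m10) is free; runs, freeing m16 and m2
  P0 waits on nothing -> runs at once and releases m13
  P1: everything it awaited (m19, m10 and m6) is free; runs, freeing m4 and m18
  P3 waits on nothing -> runs at once and releases m8


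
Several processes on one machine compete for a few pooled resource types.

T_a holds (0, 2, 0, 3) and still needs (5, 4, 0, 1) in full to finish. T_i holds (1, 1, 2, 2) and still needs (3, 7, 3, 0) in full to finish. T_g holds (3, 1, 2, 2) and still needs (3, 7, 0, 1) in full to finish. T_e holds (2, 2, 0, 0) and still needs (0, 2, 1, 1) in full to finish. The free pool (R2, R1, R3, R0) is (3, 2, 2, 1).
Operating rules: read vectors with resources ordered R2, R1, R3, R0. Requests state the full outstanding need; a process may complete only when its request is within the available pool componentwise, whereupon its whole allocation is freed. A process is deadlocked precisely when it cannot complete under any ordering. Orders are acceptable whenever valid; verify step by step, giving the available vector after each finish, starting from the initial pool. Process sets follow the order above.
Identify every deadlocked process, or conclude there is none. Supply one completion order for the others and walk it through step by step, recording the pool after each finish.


Deadlocked: T_i and T_g.
Key observation: once T_e, T_a finish, the pool peaks at (5, 6, 2, 4) — and every remaining process still needs more R1 than that.
One completion order for the rest: T_e, T_a. Verifying each step:
  pool = (3, 2, 2, 1)
  T_e needs (0, 2, 1, 1) <= (3, 2, 2, 1) -> finishes; pool += (2, 2, 0, 0) = (5, 4, 2, 1)
  T_a needs (5, 4, 0, 1) <= (5, 4, 2, 1) -> finishes; pool += (0, 2, 0, 3) = (5, 6, 2, 4)
The blocked processes can never fit:
  blocked: T_i wants (3, 7, 3, 0), pool (5, 6, 2, 4) — not enough R1 and R3
  blocked: T_g wants (3, 7, 0, 1), pool (5, 6, 2, 4) — not enough R1
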